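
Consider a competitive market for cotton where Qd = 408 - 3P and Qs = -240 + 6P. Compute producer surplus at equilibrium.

Producer surplus = 3072

Equilibrium: 408 - 3P = -240 + 6P gives P* = 72, Q* = 192.
Supply starts at P = 40 (where Qs = 0).
PS = ½(72 − 40)(192) = 3072.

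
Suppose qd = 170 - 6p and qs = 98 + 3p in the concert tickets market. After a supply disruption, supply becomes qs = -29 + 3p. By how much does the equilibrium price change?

Δp = 127/9

Original equilibrium: p* = 8, q* = 122.
New equilibrium: 170 - 6p = -29 + 3p, so 199 = 9p and p' = 199/9; q' = 170 − 6(199/9) = 112/3.
Change in price: 199/9 − 8 = 127/9.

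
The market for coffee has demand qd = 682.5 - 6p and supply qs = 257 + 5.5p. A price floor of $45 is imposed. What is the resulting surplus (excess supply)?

Equilibrium price would be p* = 37, so the floor at 45 binds.
At p = 45: qd = 412.5, qs = 504.5.
Surplus = 504.5 − 412.5 = 92.

Surplus = 92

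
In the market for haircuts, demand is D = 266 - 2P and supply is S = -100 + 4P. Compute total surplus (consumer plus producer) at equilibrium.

Total surplus = 7776

Equilibrium: 266 - 2P = -100 + 4P gives P* = 61, Q* = 144.
Demand choke price: P = 133; supply starts at P = 25.
CS = ½(133 − 61)(144) = 5184; PS = ½(61 − 25)(144) = 2592.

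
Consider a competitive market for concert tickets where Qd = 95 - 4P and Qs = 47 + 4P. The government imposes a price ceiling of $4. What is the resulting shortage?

Shortage = 16

Equilibrium price would be P* = 6, so the ceiling at 4 binds.
At P = 4: Qd = 95 − 4(4) = 79, Qs = 47 + 4(4) = 63.
Shortage = 79 − 63 = 16.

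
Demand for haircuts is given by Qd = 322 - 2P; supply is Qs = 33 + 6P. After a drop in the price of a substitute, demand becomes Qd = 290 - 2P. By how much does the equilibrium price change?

Original equilibrium: P* = 36.125, Q* = 249.75.
New equilibrium: 290 - 2P = 33 + 6P, so 257 = 8P and P' = 32.125; Q' = 290 − 2(32.125) = 225.75.
Change in price: 32.125 − 36.125 = -4.

ΔP = -4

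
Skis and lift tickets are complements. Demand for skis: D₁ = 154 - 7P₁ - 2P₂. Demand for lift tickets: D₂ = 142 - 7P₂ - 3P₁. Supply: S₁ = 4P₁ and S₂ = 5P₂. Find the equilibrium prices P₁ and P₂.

Market 1: 154 - 7P₁ - 2P₂ = 4P₁ → 11P₁ + 2P₂ = 154.
Market 2: 12P₂ + 3P₁ = 142.
Eliminating P₂: 12×(1) − 2×(2) gives 126P₁ = 1564, so P₁ = 782/63.
Back-substitute into (2): P₂ = (142 − 3×782/63) / 12 = 550/63.

P₁ = 782/63, P₂ = 550/63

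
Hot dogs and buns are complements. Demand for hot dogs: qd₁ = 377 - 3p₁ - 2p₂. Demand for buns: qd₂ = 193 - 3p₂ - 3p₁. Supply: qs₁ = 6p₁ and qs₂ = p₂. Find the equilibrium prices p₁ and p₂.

p₁ = 37.4, p₂ = 20.2

Market 1: 377 - 3p₁ - 2p₂ = 6p₁ → 9p₁ + 2p₂ = 377.
Market 2: 4p₂ + 3p₁ = 193.
Eliminating p₂: 4×(1) − 2×(2) gives 30p₁ = 1122, so p₁ = 37.4.
Back-substitute into (2): p₂ = (193 − 3×37.4) / 4 = 20.2.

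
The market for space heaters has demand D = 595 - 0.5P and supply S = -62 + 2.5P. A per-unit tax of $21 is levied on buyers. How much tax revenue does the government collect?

Pre-tax equilibrium: P* = 219, Q* = 485.5.
Tax on buyers shifts demand to D = 595 − 0.5(P + 21) = 584.5 - 0.5P.
584.5 - 0.5P = -62 + 2.5P gives seller price Ps = 215.5; buyers pay Pb = 215.5 + 21 = 236.5.
New quantity: Q = 595 − 0.5(236.5) = 476.75.
Revenue = 21 × 476.75 = 10011.75.

Tax revenue = 10011.75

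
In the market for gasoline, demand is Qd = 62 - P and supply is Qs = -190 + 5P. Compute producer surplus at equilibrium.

Producer surplus = 40

Equilibrium: 62 - P = -190 + 5P gives P* = 42, Q* = 20.
Supply starts at P = 38 (where Qs = 0).
PS = ½(42 − 38)(20) = 40.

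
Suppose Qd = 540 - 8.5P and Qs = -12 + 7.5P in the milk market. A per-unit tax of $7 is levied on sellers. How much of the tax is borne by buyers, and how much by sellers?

Pre-tax equilibrium: P* = 34.5, Q* = 246.75.
Tax on sellers shifts supply to Qs = -12 + 7.5(P − 7) = -64.5 + 7.5P.
540 - 8.5P = -64.5 + 7.5P gives buyer price Pb = 37.78125; sellers receive Ps = 37.78125 − 7 = 30.78125.
New quantity: Q = 540 − 8.5(37.78125) = 218.859375.
Buyer burden = 37.78125 − 34.5 = 3.28125; seller burden = 34.5 − 30.78125 = 3.71875.

Buyers bear $3.28125, sellers bear $3.71875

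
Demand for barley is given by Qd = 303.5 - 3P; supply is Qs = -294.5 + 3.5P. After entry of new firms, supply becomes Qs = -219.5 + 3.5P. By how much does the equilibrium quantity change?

ΔQ = 450/13

Original equilibrium: P* = 92, Q* = 27.5.
New equilibrium: 303.5 - 3P = -219.5 + 3.5P, so 523 = 6.5P and P' = 1046/13; Q' = 303.5 − 3(1046/13) = 1615/26.
Change in quantity: 1615/26 − 27.5 = 450/13.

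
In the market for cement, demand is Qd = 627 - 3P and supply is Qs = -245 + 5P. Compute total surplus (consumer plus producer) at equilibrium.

Equilibrium: 627 - 3P = -245 + 5P gives P* = 109, Q* = 300.
Demand choke price: P = 209; supply starts at P = 49.
CS = ½(209 − 109)(300) = 15000; PS = ½(109 − 49)(300) = 9000.

Total surplus = 24000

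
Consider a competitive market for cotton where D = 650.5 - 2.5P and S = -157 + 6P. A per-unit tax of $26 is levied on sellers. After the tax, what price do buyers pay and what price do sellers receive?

Buyers pay 1927/17, sellers receive 1485/17

Pre-tax equilibrium: P* = 95, Q* = 413.
Tax on sellers shifts supply to S = -157 + 6(P − 26) = -313 + 6P.
650.5 - 2.5P = -313 + 6P gives buyer price Pb = 1927/17; sellers receive Ps = 1927/17 − 26 = 1485/17.
New quantity: Q = 650.5 − 2.5(1927/17) = 6241/17.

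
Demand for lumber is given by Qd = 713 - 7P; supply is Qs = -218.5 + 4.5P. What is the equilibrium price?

Set Qd = Qs: 713 - 7P = -218.5 + 4.5P.
931.5 = 11.5P, so P* = 81.
Q* = 713 − 7(81) = 146.

P* = 81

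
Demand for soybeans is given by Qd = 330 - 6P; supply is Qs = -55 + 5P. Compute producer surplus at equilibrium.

Equilibrium: 330 - 6P = -55 + 5P gives P* = 35, Q* = 120.
Supply starts at P = 11 (where Qs = 0).
PS = ½(35 − 11)(120) = 1440.

Producer surplus = 1440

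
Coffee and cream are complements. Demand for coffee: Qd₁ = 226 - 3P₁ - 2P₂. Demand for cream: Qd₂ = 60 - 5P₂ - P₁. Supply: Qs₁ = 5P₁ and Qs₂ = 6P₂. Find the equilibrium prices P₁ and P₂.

P₁ = 1183/43, P₂ = 127/43

Market 1: 226 - 3P₁ - 2P₂ = 5P₁ → 8P₁ + 2P₂ = 226.
Market 2: 11P₂ + P₁ = 60.
Eliminating P₂: 11×(1) − 2×(2) gives 86P₁ = 2366, so P₁ = 1183/43.
Back-substitute into (2): P₂ = (60 − 1×1183/43) / 11 = 127/43.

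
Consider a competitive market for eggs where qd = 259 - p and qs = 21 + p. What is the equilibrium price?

p* = 119

Set qd = qs: 259 - p = 21 + p.
238 = 2p, so p* = 119.
q* = 259 − 1(119) = 140.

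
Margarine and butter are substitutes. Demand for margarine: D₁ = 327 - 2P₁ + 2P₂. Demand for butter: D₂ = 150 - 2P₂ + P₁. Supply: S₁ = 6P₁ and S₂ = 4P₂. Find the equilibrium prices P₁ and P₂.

P₁ = 1131/23, P₂ = 1527/46

Market 1: 327 - 2P₁ + 2P₂ = 6P₁ → 8P₁ - 2P₂ = 327.
Market 2: 6P₂ - P₁ = 150.
Eliminating P₂: 6×(1) + 2×(2) gives 46P₁ = 2262, so P₁ = 1131/23.
Back-substitute into (2): P₂ = (150 + 1×1131/23) / 6 = 1527/46.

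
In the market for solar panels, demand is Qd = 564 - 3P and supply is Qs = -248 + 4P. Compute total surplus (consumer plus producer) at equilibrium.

Total surplus = 13608

Equilibrium: 564 - 3P = -248 + 4P gives P* = 116, Q* = 216.
Demand choke price: P = 188; supply starts at P = 62.
CS = ½(188 − 116)(216) = 7776; PS = ½(116 − 62)(216) = 5832.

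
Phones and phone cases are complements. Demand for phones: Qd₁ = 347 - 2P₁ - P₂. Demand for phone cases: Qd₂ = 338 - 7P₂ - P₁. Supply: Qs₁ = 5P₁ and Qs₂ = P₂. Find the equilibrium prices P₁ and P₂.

P₁ = 2438/55, P₂ = 2019/55

Market 1: 347 - 2P₁ - P₂ = 5P₁ → 7P₁ + P₂ = 347.
Market 2: 8P₂ + P₁ = 338.
Eliminating P₂: 8×(1) − 1×(2) gives 55P₁ = 2438, so P₁ = 2438/55.
Back-substitute into (2): P₂ = (338 − 1×2438/55) / 8 = 2019/55.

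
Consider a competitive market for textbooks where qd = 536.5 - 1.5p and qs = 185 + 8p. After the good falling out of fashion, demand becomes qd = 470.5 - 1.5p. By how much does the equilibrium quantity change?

Original equilibrium: p* = 37, q* = 481.
New equilibrium: 470.5 - 1.5p = 185 + 8p, so 285.5 = 9.5p and p' = 571/19; q' = 470.5 − 1.5(571/19) = 8083/19.
Change in quantity: 8083/19 − 481 = -1056/19.

Δq = -1056/19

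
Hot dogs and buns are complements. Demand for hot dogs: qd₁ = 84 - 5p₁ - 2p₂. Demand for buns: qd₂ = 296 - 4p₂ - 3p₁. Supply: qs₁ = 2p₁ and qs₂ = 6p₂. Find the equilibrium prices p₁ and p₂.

p₁ = 3.875, p₂ = 28.4375

Market 1: 84 - 5p₁ - 2p₂ = 2p₁ → 7p₁ + 2p₂ = 84.
Market 2: 10p₂ + 3p₁ = 296.
Eliminating p₂: 10×(1) − 2×(2) gives 64p₁ = 248, so p₁ = 3.875.
Back-substitute into (2): p₂ = (296 − 3×3.875) / 10 = 28.4375.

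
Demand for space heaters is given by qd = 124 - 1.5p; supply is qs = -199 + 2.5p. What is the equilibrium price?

Set qd = qs: 124 - 1.5p = -199 + 2.5p.
323 = 4p, so p* = 80.75.
q* = 124 − 1.5(80.75) = 2.875.

p* = 80.75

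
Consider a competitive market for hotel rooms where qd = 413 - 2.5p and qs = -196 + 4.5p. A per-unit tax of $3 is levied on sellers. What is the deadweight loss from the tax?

Pre-tax equilibrium: p* = 87, q* = 195.5.
Tax on sellers shifts supply to qs = -196 + 4.5(p − 3) = -209.5 + 4.5p.
413 - 2.5p = -209.5 + 4.5p gives buyer price pb = 1245/14; sellers receive ps = 1245/14 − 3 = 1203/14.
New quantity: q = 413 − 2.5(1245/14) = 5339/28.
DWL = ½ × 3 × (195.5 − 5339/28) = 405/56.

Deadweight loss = 405/56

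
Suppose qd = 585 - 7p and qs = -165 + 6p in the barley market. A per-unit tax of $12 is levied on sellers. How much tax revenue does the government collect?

Tax revenue = 22212/13

Pre-tax equilibrium: p* = 750/13, q* = 2355/13.
Tax on sellers shifts supply to qs = -165 + 6(p − 12) = -237 + 6p.
585 - 7p = -237 + 6p gives buyer price pb = 822/13; sellers receive ps = 822/13 − 12 = 666/13.
New quantity: q = 585 − 7(822/13) = 1851/13.
Revenue = 12 × 1851/13 = 22212/13.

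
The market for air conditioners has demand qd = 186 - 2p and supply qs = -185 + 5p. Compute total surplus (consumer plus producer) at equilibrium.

Total surplus = 2240

Equilibrium: 186 - 2p = -185 + 5p gives p* = 53, q* = 80.
Demand choke price: p = 93; supply starts at p = 37.
CS = ½(93 − 53)(80) = 1600; PS = ½(53 − 37)(80) = 640.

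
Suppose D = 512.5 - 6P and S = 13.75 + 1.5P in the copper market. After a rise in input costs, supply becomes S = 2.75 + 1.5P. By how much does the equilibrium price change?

ΔP = 22/15

Original equilibrium: P* = 66.5, Q* = 113.5.
New equilibrium: 512.5 - 6P = 2.75 + 1.5P, so 509.75 = 7.5P and P' = 2039/30; Q' = 512.5 − 6(2039/30) = 104.7.
Change in price: 2039/30 − 66.5 = 22/15.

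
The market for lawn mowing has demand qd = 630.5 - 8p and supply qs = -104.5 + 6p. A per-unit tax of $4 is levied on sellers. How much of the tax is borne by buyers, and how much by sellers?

Pre-tax equilibrium: p* = 52.5, q* = 210.5.
Tax on sellers shifts supply to qs = -104.5 + 6(p − 4) = -128.5 + 6p.
630.5 - 8p = -128.5 + 6p gives buyer price pb = 759/14; sellers receive ps = 759/14 − 4 = 703/14.
New quantity: q = 630.5 − 8(759/14) = 2755/14.
Buyer burden = 759/14 − 52.5 = 12/7; seller burden = 52.5 − 703/14 = 16/7.

Buyers bear 12/7, sellers bear 16/7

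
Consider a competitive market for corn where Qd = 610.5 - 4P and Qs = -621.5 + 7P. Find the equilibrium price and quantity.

P* = 112, Q* = 162.5

Set Qd = Qs: 610.5 - 4P = -621.5 + 7P.
1232 = 11P, so P* = 112.
Q* = 610.5 − 4(112) = 162.5.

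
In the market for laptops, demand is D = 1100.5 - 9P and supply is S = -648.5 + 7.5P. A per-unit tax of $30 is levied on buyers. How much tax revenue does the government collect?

Tax revenue = 7845/11

Pre-tax equilibrium: P* = 106, Q* = 146.5.
Tax on buyers shifts demand to D = 1100.5 − 9(P + 30) = 830.5 - 9P.
830.5 - 9P = -648.5 + 7.5P gives seller price Ps = 986/11; buyers pay Pb = 986/11 + 30 = 1316/11.
New quantity: Q = 1100.5 − 9(1316/11) = 523/22.
Revenue = 30 × 523/22 = 7845/11.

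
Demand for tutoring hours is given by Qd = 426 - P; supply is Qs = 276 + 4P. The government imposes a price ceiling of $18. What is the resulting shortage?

Equilibrium price would be P* = 30, so the ceiling at 18 binds.
At P = 18: Qd = 426 − 1(18) = 408, Qs = 276 + 4(18) = 348.
Shortage = 408 − 348 = 60.

Shortage = 60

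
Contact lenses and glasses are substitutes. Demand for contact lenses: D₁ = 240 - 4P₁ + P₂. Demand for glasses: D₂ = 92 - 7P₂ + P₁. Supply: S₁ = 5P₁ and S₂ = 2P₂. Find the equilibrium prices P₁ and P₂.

P₁ = 28.15, P₂ = 13.35

Market 1: 240 - 4P₁ + P₂ = 5P₁ → 9P₁ - P₂ = 240.
Market 2: 9P₂ - P₁ = 92.
Eliminating P₂: 9×(1) + 1×(2) gives 80P₁ = 2252, so P₁ = 28.15.
Back-substitute into (2): P₂ = (92 + 1×28.15) / 9 = 13.35.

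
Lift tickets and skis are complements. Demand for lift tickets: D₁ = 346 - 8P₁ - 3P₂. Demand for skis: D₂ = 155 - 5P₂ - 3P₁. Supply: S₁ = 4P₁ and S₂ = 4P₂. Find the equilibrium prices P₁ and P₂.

P₁ = 883/33, P₂ = 274/33

Market 1: 346 - 8P₁ - 3P₂ = 4P₁ → 12P₁ + 3P₂ = 346.
Market 2: 9P₂ + 3P₁ = 155.
Eliminating P₂: 9×(1) − 3×(2) gives 99P₁ = 2649, so P₁ = 883/33.
Back-substitute into (2): P₂ = (155 − 3×883/33) / 9 = 274/33.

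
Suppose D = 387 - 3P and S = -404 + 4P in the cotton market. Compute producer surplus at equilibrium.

Producer surplus = 288

Equilibrium: 387 - 3P = -404 + 4P gives P* = 113, Q* = 48.
Supply starts at P = 101 (where S = 0).
PS = ½(113 − 101)(48) = 288.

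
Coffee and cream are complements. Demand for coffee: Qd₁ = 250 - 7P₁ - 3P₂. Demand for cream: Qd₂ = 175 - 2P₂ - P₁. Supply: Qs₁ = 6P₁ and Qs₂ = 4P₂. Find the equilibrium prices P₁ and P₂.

P₁ = 13, P₂ = 27

Market 1: 250 - 7P₁ - 3P₂ = 6P₁ → 13P₁ + 3P₂ = 250.
Market 2: 6P₂ + P₁ = 175.
Eliminating P₂: 6×(1) − 3×(2) gives 75P₁ = 975, so P₁ = 13.
Back-substitute into (2): P₂ = (175 − 1×13) / 6 = 27.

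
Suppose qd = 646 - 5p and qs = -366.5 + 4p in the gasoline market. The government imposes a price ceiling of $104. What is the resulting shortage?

Shortage = 76.5

Equilibrium price would be p* = 112.5, so the ceiling at 104 binds.
At p = 104: qd = 646 − 5(104) = 126, qs = -366.5 + 4(104) = 49.5.
Shortage = 126 − 49.5 = 76.5.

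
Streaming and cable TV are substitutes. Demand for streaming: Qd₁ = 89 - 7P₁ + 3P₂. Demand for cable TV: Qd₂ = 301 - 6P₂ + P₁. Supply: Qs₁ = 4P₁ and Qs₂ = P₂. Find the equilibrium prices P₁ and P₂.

P₁ = 763/37, P₂ = 1700/37

Market 1: 89 - 7P₁ + 3P₂ = 4P₁ → 11P₁ - 3P₂ = 89.
Market 2: 7P₂ - P₁ = 301.
Eliminating P₂: 7×(1) + 3×(2) gives 74P₁ = 1526, so P₁ = 763/37.
Back-substitute into (2): P₂ = (301 + 1×763/37) / 7 = 1700/37.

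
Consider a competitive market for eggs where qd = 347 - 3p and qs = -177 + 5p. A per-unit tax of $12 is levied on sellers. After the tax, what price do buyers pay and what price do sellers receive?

Buyers pay $73, sellers receive $61

Pre-tax equilibrium: p* = 65.5, q* = 150.5.
Tax on sellers shifts supply to qs = -177 + 5(p − 12) = -237 + 5p.
347 - 3p = -237 + 5p gives buyer price pb = 73; sellers receive ps = 73 − 12 = 61.
New quantity: q = 347 − 3(73) = 128.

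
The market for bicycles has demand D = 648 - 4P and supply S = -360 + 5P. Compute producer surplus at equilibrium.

Equilibrium: 648 - 4P = -360 + 5P gives P* = 112, Q* = 200.
Supply starts at P = 72 (where S = 0).
PS = ½(112 − 72)(200) = 4000.

Producer surplus = 4000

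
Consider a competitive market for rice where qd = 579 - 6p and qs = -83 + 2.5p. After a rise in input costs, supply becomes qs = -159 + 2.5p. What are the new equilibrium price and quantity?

p' = 1476/17, q' = 987/17

Original equilibrium: p* = 1324/17, q* = 1899/17.
New equilibrium: 579 - 6p = -159 + 2.5p, so 738 = 8.5p and p' = 1476/17; q' = 579 − 6(1476/17) = 987/17.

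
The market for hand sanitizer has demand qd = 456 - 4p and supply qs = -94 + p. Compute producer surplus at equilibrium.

Equilibrium: 456 - 4p = -94 + p gives p* = 110, q* = 16.
Supply starts at p = 94 (where qs = 0).
PS = ½(110 − 94)(16) = 128.

Producer surplus = 128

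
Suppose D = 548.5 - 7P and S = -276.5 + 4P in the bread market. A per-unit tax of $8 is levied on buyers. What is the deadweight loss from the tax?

Deadweight loss = 896/11

Pre-tax equilibrium: P* = 75, Q* = 23.5.
Tax on buyers shifts demand to D = 548.5 − 7(P + 8) = 492.5 - 7P.
492.5 - 7P = -276.5 + 4P gives seller price Ps = 769/11; buyers pay Pb = 769/11 + 8 = 857/11.
New quantity: Q = 548.5 − 7(857/11) = 69/22.
DWL = ½ × 8 × (23.5 − 69/22) = 896/11.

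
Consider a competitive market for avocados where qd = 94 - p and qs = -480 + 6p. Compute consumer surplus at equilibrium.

Consumer surplus = 72

Equilibrium: 94 - p = -480 + 6p gives p* = 82, q* = 12.
Demand choke price (qd = 0): p = 94.
CS = ½(94 − 82)(12) = 72.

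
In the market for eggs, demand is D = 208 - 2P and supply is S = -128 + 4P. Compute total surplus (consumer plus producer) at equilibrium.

Equilibrium: 208 - 2P = -128 + 4P gives P* = 56, Q* = 96.
Demand choke price: P = 104; supply starts at P = 32.
CS = ½(104 − 56)(96) = 2304; PS = ½(56 − 32)(96) = 1152.

Total surplus = 3456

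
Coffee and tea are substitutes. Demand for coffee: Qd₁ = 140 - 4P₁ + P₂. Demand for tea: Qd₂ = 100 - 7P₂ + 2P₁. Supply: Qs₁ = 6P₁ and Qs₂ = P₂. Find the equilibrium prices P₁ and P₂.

P₁ = 610/39, P₂ = 640/39

Market 1: 140 - 4P₁ + P₂ = 6P₁ → 10P₁ - P₂ = 140.
Market 2: 8P₂ - 2P₁ = 100.
Eliminating P₂: 8×(1) + 1×(2) gives 78P₁ = 1220, so P₁ = 610/39.
Back-substitute into (2): P₂ = (100 + 2×610/39) / 8 = 640/39.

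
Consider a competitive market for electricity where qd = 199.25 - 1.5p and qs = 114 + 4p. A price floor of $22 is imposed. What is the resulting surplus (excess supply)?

Equilibrium price would be p* = 15.5, so the floor at 22 binds.
At p = 22: qd = 166.25, qs = 202.
Surplus = 202 − 166.25 = 35.75.

Surplus = 35.75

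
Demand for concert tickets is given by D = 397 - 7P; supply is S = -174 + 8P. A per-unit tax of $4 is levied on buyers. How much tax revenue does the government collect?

Pre-tax equilibrium: P* = 571/15, Q* = 1958/15.
Tax on buyers shifts demand to D = 397 − 7(P + 4) = 369 - 7P.
369 - 7P = -174 + 8P gives seller price Ps = 36.2; buyers pay Pb = 36.2 + 4 = 40.2.
New quantity: Q = 397 − 7(40.2) = 115.6.
Revenue = 4 × 115.6 = 462.4.

Tax revenue = 462.4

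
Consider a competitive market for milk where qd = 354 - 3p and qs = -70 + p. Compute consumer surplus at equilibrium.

Equilibrium: 354 - 3p = -70 + p gives p* = 106, q* = 36.
Demand choke price (qd = 0): p = 118.
CS = ½(118 − 106)(36) = 216.

Consumer surplus = 216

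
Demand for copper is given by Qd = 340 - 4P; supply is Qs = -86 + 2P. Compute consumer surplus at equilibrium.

Equilibrium: 340 - 4P = -86 + 2P gives P* = 71, Q* = 56.
Demand choke price (Qd = 0): P = 85.
CS = ½(85 − 71)(56) = 392.

Consumer surplus = 392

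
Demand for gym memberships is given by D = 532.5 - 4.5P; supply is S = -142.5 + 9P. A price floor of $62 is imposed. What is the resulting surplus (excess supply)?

Surplus = 162

Equilibrium price would be P* = 50, so the floor at 62 binds.
At P = 62: D = 253.5, S = 415.5.
Surplus = 415.5 − 253.5 = 162.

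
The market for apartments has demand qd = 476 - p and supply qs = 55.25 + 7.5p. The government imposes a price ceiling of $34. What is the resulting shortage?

Equilibrium price would be p* = 49.5, so the ceiling at 34 binds.
At p = 34: qd = 476 − 1(34) = 442, qs = 55.25 + 7.5(34) = 310.25.
Shortage = 442 − 310.25 = 131.75.

Shortage = 131.75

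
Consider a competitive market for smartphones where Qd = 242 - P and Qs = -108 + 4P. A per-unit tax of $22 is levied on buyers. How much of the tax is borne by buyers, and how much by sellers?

Pre-tax equilibrium: P* = 70, Q* = 172.
Tax on buyers shifts demand to Qd = 242 − 1(P + 22) = 220 - P.
220 - P = -108 + 4P gives seller price Ps = 65.6; buyers pay Pb = 65.6 + 22 = 87.6.
New quantity: Q = 242 − 1(87.6) = 154.4.
Buyer burden = 87.6 − 70 = 17.6; seller burden = 70 − 65.6 = 4.4.

Buyers bear $17.6, sellers bear $4.4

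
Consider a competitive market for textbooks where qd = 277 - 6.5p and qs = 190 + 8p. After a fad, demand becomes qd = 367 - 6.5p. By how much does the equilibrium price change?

Original equilibrium: p* = 6, q* = 238.
New equilibrium: 367 - 6.5p = 190 + 8p, so 177 = 14.5p and p' = 354/29; q' = 367 − 6.5(354/29) = 8342/29.
Change in price: 354/29 − 6 = 180/29.

Δp = 180/29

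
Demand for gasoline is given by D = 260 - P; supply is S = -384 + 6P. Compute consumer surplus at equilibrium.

Equilibrium: 260 - P = -384 + 6P gives P* = 92, Q* = 168.
Demand choke price (D = 0): P = 260.
CS = ½(260 − 92)(168) = 14112.

Consumer surplus = 14112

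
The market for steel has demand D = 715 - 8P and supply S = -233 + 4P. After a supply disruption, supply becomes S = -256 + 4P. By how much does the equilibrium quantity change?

ΔQ = -46/3

Original equilibrium: P* = 79, Q* = 83.
New equilibrium: 715 - 8P = -256 + 4P, so 971 = 12P and P' = 971/12; Q' = 715 − 8(971/12) = 203/3.
Change in quantity: 203/3 − 83 = -46/3.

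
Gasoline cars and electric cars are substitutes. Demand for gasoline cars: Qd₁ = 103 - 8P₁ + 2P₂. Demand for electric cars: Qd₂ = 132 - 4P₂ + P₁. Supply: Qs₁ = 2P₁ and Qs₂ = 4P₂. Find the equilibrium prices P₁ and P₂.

P₁ = 544/39, P₂ = 1423/78

Market 1: 103 - 8P₁ + 2P₂ = 2P₁ → 10P₁ - 2P₂ = 103.
Market 2: 8P₂ - P₁ = 132.
Eliminating P₂: 8×(1) + 2×(2) gives 78P₁ = 1088, so P₁ = 544/39.
Back-substitute into (2): P₂ = (132 + 1×544/39) / 8 = 1423/78.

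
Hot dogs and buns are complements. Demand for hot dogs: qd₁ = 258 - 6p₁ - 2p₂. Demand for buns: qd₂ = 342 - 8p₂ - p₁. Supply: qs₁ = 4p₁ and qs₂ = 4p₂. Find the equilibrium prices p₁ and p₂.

p₁ = 1206/59, p₂ = 1581/59

Market 1: 258 - 6p₁ - 2p₂ = 4p₁ → 10p₁ + 2p₂ = 258.
Market 2: 12p₂ + p₁ = 342.
Eliminating p₂: 12×(1) − 2×(2) gives 118p₁ = 2412, so p₁ = 1206/59.
Back-substitute into (2): p₂ = (342 − 1×1206/59) / 12 = 1581/59.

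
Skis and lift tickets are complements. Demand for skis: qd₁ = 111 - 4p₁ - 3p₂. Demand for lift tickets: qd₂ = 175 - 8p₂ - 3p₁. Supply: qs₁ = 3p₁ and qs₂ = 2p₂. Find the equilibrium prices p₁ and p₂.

p₁ = 585/61, p₂ = 892/61

Market 1: 111 - 4p₁ - 3p₂ = 3p₁ → 7p₁ + 3p₂ = 111.
Market 2: 10p₂ + 3p₁ = 175.
Eliminating p₂: 10×(1) − 3×(2) gives 61p₁ = 585, so p₁ = 585/61.
Back-substitute into (2): p₂ = (175 − 3×585/61) / 10 = 892/61.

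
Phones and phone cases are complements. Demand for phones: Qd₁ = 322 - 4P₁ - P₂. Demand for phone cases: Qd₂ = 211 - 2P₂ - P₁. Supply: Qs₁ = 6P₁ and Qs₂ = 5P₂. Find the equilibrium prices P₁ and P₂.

P₁ = 681/23, P₂ = 596/23

Market 1: 322 - 4P₁ - P₂ = 6P₁ → 10P₁ + P₂ = 322.
Market 2: 7P₂ + P₁ = 211.
Eliminating P₂: 7×(1) − 1×(2) gives 69P₁ = 2043, so P₁ = 681/23.
Back-substitute into (2): P₂ = (211 − 1×681/23) / 7 = 596/23.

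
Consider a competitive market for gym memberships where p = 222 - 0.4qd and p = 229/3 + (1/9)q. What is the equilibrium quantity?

q* = 285

Set the two price expressions equal: 222 - 0.4q = 229/3 + (1/9)q.
437/3 = (23/45)q, so q* = 285.
p* = 222 − (0.4)(285) = 108.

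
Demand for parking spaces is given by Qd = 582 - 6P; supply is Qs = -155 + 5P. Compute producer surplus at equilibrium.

Producer surplus = 3240

Equilibrium: 582 - 6P = -155 + 5P gives P* = 67, Q* = 180.
Supply starts at P = 31 (where Qs = 0).
PS = ½(67 − 31)(180) = 3240.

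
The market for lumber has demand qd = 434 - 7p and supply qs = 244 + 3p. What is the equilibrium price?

p* = 19

Set qd = qs: 434 - 7p = 244 + 3p.
190 = 10p, so p* = 19.
q* = 434 − 7(19) = 301.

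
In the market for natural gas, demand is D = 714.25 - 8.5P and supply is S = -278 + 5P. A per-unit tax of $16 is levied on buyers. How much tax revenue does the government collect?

Tax revenue = 16904/27

Pre-tax equilibrium: P* = 73.5, Q* = 89.5.
Tax on buyers shifts demand to D = 714.25 − 8.5(P + 16) = 578.25 - 8.5P.
578.25 - 8.5P = -278 + 5P gives seller price Ps = 3425/54; buyers pay Pb = 3425/54 + 16 = 4289/54.
New quantity: Q = 714.25 − 8.5(4289/54) = 2113/54.
Revenue = 16 × 2113/54 = 16904/27.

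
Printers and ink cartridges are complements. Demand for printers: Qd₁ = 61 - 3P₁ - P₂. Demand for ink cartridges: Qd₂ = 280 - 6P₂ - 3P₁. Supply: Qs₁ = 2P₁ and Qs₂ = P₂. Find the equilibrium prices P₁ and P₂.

P₁ = 4.59375, P₂ = 38.03125

Market 1: 61 - 3P₁ - P₂ = 2P₁ → 5P₁ + P₂ = 61.
Market 2: 7P₂ + 3P₁ = 280.
Eliminating P₂: 7×(1) − 1×(2) gives 32P₁ = 147, so P₁ = 4.59375.
Back-substitute into (2): P₂ = (280 − 3×4.59375) / 7 = 38.03125.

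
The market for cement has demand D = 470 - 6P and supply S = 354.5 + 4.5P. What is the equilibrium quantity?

Set D = S: 470 - 6P = 354.5 + 4.5P.
115.5 = 10.5P, so P* = 11.
Q* = 470 − 6(11) = 404.

Q* = 404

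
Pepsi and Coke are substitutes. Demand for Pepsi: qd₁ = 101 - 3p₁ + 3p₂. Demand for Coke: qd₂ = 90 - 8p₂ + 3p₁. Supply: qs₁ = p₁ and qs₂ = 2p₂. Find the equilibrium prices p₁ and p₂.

Market 1: 101 - 3p₁ + 3p₂ = p₁ → 4p₁ - 3p₂ = 101.
Market 2: 10p₂ - 3p₁ = 90.
Eliminating p₂: 10×(1) + 3×(2) gives 31p₁ = 1280, so p₁ = 1280/31.
Back-substitute into (2): p₂ = (90 + 3×1280/31) / 10 = 663/31.

p₁ = 1280/31, p₂ = 663/31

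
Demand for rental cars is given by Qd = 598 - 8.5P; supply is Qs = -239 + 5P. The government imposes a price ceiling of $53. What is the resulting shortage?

Equilibrium price would be P* = 62, so the ceiling at 53 binds.
At P = 53: Qd = 598 − 8.5(53) = 147.5, Qs = -239 + 5(53) = 26.
Shortage = 147.5 − 26 = 121.5.

Shortage = 121.5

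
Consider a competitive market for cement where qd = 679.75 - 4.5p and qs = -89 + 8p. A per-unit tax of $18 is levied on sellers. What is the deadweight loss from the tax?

Deadweight loss = 466.56

Pre-tax equilibrium: p* = 61.5, q* = 403.
Tax on sellers shifts supply to qs = -89 + 8(p − 18) = -233 + 8p.
679.75 - 4.5p = -233 + 8p gives buyer price pb = 73.02; sellers receive ps = 73.02 − 18 = 55.02.
New quantity: q = 679.75 − 4.5(73.02) = 351.16.
DWL = ½ × 18 × (403 − 351.16) = 466.56.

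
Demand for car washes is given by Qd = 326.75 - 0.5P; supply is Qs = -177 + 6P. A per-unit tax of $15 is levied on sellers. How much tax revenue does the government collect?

Tax revenue = 54810/13

Pre-tax equilibrium: P* = 77.5, Q* = 288.
Tax on sellers shifts supply to Qs = -177 + 6(P − 15) = -267 + 6P.
326.75 - 0.5P = -267 + 6P gives buyer price Pb = 2375/26; sellers receive Ps = 2375/26 − 15 = 1985/26.
New quantity: Q = 326.75 − 0.5(2375/26) = 3654/13.
Revenue = 15 × 3654/13 = 54810/13.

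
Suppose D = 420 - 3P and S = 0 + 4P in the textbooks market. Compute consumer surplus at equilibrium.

Consumer surplus = 9600

Equilibrium: 420 - 3P = 0 + 4P gives P* = 60, Q* = 240.
Demand choke price (D = 0): P = 140.
CS = ½(140 − 60)(240) = 9600.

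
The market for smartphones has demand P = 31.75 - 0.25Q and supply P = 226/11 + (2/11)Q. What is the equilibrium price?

P* = 480/19

Set the two price expressions equal: 31.75 - 0.25Q = 226/11 + (2/11)Q.
493/44 = (19/44)Q, so Q* = 493/19.
P* = 31.75 − (0.25)(493/19) = 480/19.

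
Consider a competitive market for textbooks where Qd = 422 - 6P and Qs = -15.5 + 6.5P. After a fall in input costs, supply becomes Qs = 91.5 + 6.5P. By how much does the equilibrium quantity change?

Original equilibrium: P* = 35, Q* = 212.
New equilibrium: 422 - 6P = 91.5 + 6.5P, so 330.5 = 12.5P and P' = 26.44; Q' = 422 − 6(26.44) = 263.36.
Change in quantity: 263.36 − 212 = 51.36.

ΔQ = 51.36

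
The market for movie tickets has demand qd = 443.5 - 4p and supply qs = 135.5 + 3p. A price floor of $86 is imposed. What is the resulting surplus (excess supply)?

Equilibrium price would be p* = 44, so the floor at 86 binds.
At p = 86: qd = 99.5, qs = 393.5.
Surplus = 393.5 − 99.5 = 294.

Surplus = 294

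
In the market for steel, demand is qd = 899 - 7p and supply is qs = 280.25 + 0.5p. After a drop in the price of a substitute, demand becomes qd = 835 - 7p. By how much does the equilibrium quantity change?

Original equilibrium: p* = 82.5, q* = 321.5.
New equilibrium: 835 - 7p = 280.25 + 0.5p, so 554.75 = 7.5p and p' = 2219/30; q' = 835 − 7(2219/30) = 9517/30.
Change in quantity: 9517/30 − 321.5 = -64/15.

Δq = -64/15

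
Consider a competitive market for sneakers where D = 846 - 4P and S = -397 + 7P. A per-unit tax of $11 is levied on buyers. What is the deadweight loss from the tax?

Pre-tax equilibrium: P* = 113, Q* = 394.
Tax on buyers shifts demand to D = 846 − 4(P + 11) = 802 - 4P.
802 - 4P = -397 + 7P gives seller price Ps = 109; buyers pay Pb = 109 + 11 = 120.
New quantity: Q = 846 − 4(120) = 366.
DWL = ½ × 11 × (394 − 366) = 154.

Deadweight loss = 154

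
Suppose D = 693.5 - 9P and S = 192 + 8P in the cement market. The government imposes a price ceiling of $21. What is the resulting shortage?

Shortage = 144.5

Equilibrium price would be P* = 29.5, so the ceiling at 21 binds.
At P = 21: D = 693.5 − 9(21) = 504.5, S = 192 + 8(21) = 360.
Shortage = 504.5 − 360 = 144.5.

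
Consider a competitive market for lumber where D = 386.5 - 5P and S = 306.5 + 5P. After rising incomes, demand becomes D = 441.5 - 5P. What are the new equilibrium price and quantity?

P' = 13.5, Q' = 374

Original equilibrium: P* = 8, Q* = 346.5.
New equilibrium: 441.5 - 5P = 306.5 + 5P, so 135 = 10P and P' = 13.5; Q' = 441.5 − 5(13.5) = 374.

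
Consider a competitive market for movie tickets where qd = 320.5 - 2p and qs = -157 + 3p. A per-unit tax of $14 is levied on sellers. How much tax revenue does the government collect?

Pre-tax equilibrium: p* = 95.5, q* = 129.5.
Tax on sellers shifts supply to qs = -157 + 3(p − 14) = -199 + 3p.
320.5 - 2p = -199 + 3p gives buyer price pb = 103.9; sellers receive ps = 103.9 − 14 = 89.9.
New quantity: q = 320.5 − 2(103.9) = 112.7.
Revenue = 14 × 112.7 = 1577.8.

Tax revenue = 1577.8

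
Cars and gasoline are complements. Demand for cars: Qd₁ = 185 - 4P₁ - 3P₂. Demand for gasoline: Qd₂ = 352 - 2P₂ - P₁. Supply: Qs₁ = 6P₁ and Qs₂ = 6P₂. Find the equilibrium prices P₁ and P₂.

Market 1: 185 - 4P₁ - 3P₂ = 6P₁ → 10P₁ + 3P₂ = 185.
Market 2: 8P₂ + P₁ = 352.
Eliminating P₂: 8×(1) − 3×(2) gives 77P₁ = 424, so P₁ = 424/77.
Back-substitute into (2): P₂ = (352 − 1×424/77) / 8 = 3335/77.

P₁ = 424/77, P₂ = 3335/77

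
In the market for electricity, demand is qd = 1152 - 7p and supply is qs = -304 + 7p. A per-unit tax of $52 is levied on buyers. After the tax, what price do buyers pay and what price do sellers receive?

Buyers pay $130, sellers receive $78

Pre-tax equilibrium: p* = 104, q* = 424.
Tax on buyers shifts demand to qd = 1152 − 7(p + 52) = 788 - 7p.
788 - 7p = -304 + 7p gives seller price ps = 78; buyers pay pb = 78 + 52 = 130.
New quantity: q = 1152 − 7(130) = 242.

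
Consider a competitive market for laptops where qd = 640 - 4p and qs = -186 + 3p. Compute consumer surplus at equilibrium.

Equilibrium: 640 - 4p = -186 + 3p gives p* = 118, q* = 168.
Demand choke price (qd = 0): p = 160.
CS = ½(160 − 118)(168) = 3528.

Consumer surplus = 3528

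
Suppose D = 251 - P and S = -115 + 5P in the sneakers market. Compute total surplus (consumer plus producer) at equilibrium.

Total surplus = 21660

Equilibrium: 251 - P = -115 + 5P gives P* = 61, Q* = 190.
Demand choke price: P = 251; supply starts at P = 23.
CS = ½(251 − 61)(190) = 18050; PS = ½(61 − 23)(190) = 3610.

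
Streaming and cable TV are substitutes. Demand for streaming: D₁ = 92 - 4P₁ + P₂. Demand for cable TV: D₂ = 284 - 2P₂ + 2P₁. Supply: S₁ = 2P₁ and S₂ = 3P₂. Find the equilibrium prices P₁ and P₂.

P₁ = 186/7, P₂ = 472/7

Market 1: 92 - 4P₁ + P₂ = 2P₁ → 6P₁ - P₂ = 92.
Market 2: 5P₂ - 2P₁ = 284.
Eliminating P₂: 5×(1) + 1×(2) gives 28P₁ = 744, so P₁ = 186/7.
Back-substitute into (2): P₂ = (284 + 2×186/7) / 5 = 472/7.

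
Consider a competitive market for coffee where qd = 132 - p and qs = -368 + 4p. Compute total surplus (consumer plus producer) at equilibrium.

Equilibrium: 132 - p = -368 + 4p gives p* = 100, q* = 32.
Demand choke price: p = 132; supply starts at p = 92.
CS = ½(132 − 100)(32) = 512; PS = ½(100 − 92)(32) = 128.

Total surplus = 640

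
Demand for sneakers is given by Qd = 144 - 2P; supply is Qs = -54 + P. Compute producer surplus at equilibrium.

Producer surplus = 72

Equilibrium: 144 - 2P = -54 + P gives P* = 66, Q* = 12.
Supply starts at P = 54 (where Qs = 0).
PS = ½(66 − 54)(12) = 72.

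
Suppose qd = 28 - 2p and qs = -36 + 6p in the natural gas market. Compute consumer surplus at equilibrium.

Consumer surplus = 36

Equilibrium: 28 - 2p = -36 + 6p gives p* = 8, q* = 12.
Demand choke price (qd = 0): p = 14.
CS = ½(14 − 8)(12) = 36.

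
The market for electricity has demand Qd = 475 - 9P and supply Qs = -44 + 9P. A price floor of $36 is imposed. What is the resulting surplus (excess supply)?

Equilibrium price would be P* = 173/6, so the floor at 36 binds.
At P = 36: Qd = 151, Qs = 280.
Surplus = 280 − 151 = 129.

Surplus = 129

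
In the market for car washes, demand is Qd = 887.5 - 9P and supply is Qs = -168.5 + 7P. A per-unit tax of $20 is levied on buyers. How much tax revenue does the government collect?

Tax revenue = 4295

Pre-tax equilibrium: P* = 66, Q* = 293.5.
Tax on buyers shifts demand to Qd = 887.5 − 9(P + 20) = 707.5 - 9P.
707.5 - 9P = -168.5 + 7P gives seller price Ps = 54.75; buyers pay Pb = 54.75 + 20 = 74.75.
New quantity: Q = 887.5 − 9(74.75) = 214.75.
Revenue = 20 × 214.75 = 4295.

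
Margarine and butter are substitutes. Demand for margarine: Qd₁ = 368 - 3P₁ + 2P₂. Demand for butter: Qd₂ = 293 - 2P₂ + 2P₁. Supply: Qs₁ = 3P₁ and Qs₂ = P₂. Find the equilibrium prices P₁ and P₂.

Market 1: 368 - 3P₁ + 2P₂ = 3P₁ → 6P₁ - 2P₂ = 368.
Market 2: 3P₂ - 2P₁ = 293.
Eliminating P₂: 3×(1) + 2×(2) gives 14P₁ = 1690, so P₁ = 845/7.
Back-substitute into (2): P₂ = (293 + 2×845/7) / 3 = 1247/7.

P₁ = 845/7, P₂ = 1247/7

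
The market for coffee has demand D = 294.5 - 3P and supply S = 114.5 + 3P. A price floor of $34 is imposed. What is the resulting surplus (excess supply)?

Equilibrium price would be P* = 30, so the floor at 34 binds.
At P = 34: D = 192.5, S = 216.5.
Surplus = 216.5 − 192.5 = 24.

Surplus = 24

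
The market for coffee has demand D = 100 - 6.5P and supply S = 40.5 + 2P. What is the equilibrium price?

P* = 7

Set D = S: 100 - 6.5P = 40.5 + 2P.
59.5 = 8.5P, so P* = 7.
Q* = 100 − 6.5(7) = 54.5.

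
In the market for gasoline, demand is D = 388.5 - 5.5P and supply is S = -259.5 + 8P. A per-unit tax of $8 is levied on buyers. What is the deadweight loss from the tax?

Pre-tax equilibrium: P* = 48, Q* = 124.5.
Tax on buyers shifts demand to D = 388.5 − 5.5(P + 8) = 344.5 - 5.5P.
344.5 - 5.5P = -259.5 + 8P gives seller price Ps = 1208/27; buyers pay Pb = 1208/27 + 8 = 1424/27.
New quantity: Q = 388.5 − 5.5(1424/27) = 5315/54.
DWL = ½ × 8 × (124.5 − 5315/54) = 2816/27.

Deadweight loss = 2816/27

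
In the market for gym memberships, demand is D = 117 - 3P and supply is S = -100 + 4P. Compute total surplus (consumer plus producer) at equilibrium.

Total surplus = 168

Equilibrium: 117 - 3P = -100 + 4P gives P* = 31, Q* = 24.
Demand choke price: P = 39; supply starts at P = 25.
CS = ½(39 − 31)(24) = 96; PS = ½(31 − 25)(24) = 72.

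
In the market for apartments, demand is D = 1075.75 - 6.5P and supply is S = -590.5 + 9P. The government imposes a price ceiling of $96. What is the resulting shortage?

Shortage = 178.25

Equilibrium price would be P* = 107.5, so the ceiling at 96 binds.
At P = 96: D = 1075.75 − 6.5(96) = 451.75, S = -590.5 + 9(96) = 273.5.
Shortage = 451.75 − 273.5 = 178.25.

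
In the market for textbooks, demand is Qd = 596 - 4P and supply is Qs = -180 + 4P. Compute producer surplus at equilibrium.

Producer surplus = 5408

Equilibrium: 596 - 4P = -180 + 4P gives P* = 97, Q* = 208.
Supply starts at P = 45 (where Qs = 0).
PS = ½(97 − 45)(208) = 5408.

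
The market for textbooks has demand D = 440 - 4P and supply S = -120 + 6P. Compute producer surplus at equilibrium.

Equilibrium: 440 - 4P = -120 + 6P gives P* = 56, Q* = 216.
Supply starts at P = 20 (where S = 0).
PS = ½(56 − 20)(216) = 3888.

Producer surplus = 3888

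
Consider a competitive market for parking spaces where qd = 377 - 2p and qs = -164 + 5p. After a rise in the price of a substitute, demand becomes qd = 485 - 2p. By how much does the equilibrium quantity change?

Δq = 540/7

Original equilibrium: p* = 541/7, q* = 1557/7.
New equilibrium: 485 - 2p = -164 + 5p, so 649 = 7p and p' = 649/7; q' = 485 − 2(649/7) = 2097/7.
Change in quantity: 2097/7 − 1557/7 = 540/7.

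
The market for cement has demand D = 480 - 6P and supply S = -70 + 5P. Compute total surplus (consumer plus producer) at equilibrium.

Total surplus = 5940

Equilibrium: 480 - 6P = -70 + 5P gives P* = 50, Q* = 180.
Demand choke price: P = 80; supply starts at P = 14.
CS = ½(80 − 50)(180) = 2700; PS = ½(50 − 14)(180) = 3240.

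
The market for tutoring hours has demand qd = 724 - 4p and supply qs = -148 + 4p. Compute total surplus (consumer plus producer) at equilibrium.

Equilibrium: 724 - 4p = -148 + 4p gives p* = 109, q* = 288.
Demand choke price: p = 181; supply starts at p = 37.
CS = ½(181 − 109)(288) = 10368; PS = ½(109 − 37)(288) = 10368.

Total surplus = 20736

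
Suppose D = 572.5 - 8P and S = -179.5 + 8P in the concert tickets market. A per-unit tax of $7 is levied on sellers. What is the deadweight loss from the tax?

Deadweight loss = 98

Pre-tax equilibrium: P* = 47, Q* = 196.5.
Tax on sellers shifts supply to S = -179.5 + 8(P − 7) = -235.5 + 8P.
572.5 - 8P = -235.5 + 8P gives buyer price Pb = 50.5; sellers receive Ps = 50.5 − 7 = 43.5.
New quantity: Q = 572.5 − 8(50.5) = 168.5.
DWL = ½ × 7 × (196.5 − 168.5) = 98.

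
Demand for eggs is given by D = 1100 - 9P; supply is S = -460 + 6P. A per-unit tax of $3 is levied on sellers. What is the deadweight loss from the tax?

Deadweight loss = 16.2

Pre-tax equilibrium: P* = 104, Q* = 164.
Tax on sellers shifts supply to S = -460 + 6(P − 3) = -478 + 6P.
1100 - 9P = -478 + 6P gives buyer price Pb = 105.2; sellers receive Ps = 105.2 − 3 = 102.2.
New quantity: Q = 1100 − 9(105.2) = 153.2.
DWL = ½ × 3 × (164 − 153.2) = 16.2.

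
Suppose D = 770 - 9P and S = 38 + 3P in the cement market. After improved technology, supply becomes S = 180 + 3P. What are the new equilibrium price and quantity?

P' = 295/6, Q' = 327.5

Original equilibrium: P* = 61, Q* = 221.
New equilibrium: 770 - 9P = 180 + 3P, so 590 = 12P and P' = 295/6; Q' = 770 − 9(295/6) = 327.5.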